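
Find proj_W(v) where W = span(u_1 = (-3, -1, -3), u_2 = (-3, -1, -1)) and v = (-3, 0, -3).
proj_W(v) = (-27/10, -9/10, -3)

Set up U = [u_1 | ... | u_2] ∈ R^(3×2). The projector onto W = col(U) is P = U (U^T U)^(-1) U^T.
Compute U^T U =
  [19, 13]
  [13, 11],
and U^T v = (18, 12).
Solve U^T U · c = U^T v for the coefficients: c = (21/20, -3/20). The projection is proj_W(v) = U c.
Check: (v - proj_W(v)) · u_1 = 0  (should be 0).
Check: (v - proj_W(v)) · u_2 = 0  (should be 0).
Result: proj_W(v) = (-27/10, -9/10, -3).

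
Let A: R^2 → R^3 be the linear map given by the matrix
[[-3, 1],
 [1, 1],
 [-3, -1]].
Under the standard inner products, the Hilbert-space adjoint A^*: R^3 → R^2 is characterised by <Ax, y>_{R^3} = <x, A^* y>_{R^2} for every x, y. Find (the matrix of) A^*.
A^* = A^T =
[[-3, 1, -3],
 [1, 1, -1]]

For real matrices with standard dot products, the defining identity <Ax, y> = <x, A^* y> gives (Ax)^T y = x^T (A^*) y, i.e. x^T A^T y = x^T (A^*) y. Since this holds for all x, y, we must have A^* = A^T. Therefore
A^* =
[[-3, 1, -3],
 [1, 1, -1]].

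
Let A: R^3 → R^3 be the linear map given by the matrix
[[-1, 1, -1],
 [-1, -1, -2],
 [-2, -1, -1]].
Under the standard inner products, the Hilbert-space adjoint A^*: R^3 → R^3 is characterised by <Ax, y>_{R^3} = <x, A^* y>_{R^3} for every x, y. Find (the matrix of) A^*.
A^* = A^T =
[[-1, -1, -2],
 [1, -1, -1],
 [-1, -2, -1]]

For real matrices with standard dot products, the defining identity <Ax, y> = <x, A^* y> gives (Ax)^T y = x^T (A^*) y, i.e. x^T A^T y = x^T (A^*) y. Since this holds for all x, y, we must have A^* = A^T. Therefore
A^* =
[[-1, -1, -2],
 [1, -1, -1],
 [-1, -2, -1]].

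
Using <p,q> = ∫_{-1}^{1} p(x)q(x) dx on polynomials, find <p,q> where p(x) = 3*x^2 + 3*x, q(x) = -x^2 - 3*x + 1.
<p,q> = -26/5

Expand the product: p(x)·q(x) = -3*x^4 - 12*x^3 - 6*x^2 + 3*x.
∫_{-1}^{1} of each monomial x^k gives [2/(k+1) if k even, 0 if k odd]. Integrating term-by-term (or equivalently evaluating the antiderivative F(x) = -3*x^5/5 - 3*x^4 - 2*x^3 + 3*x^2/2 at the endpoints):
  F(1) − F(−1) = -41/10 − (11/10) = -26/5.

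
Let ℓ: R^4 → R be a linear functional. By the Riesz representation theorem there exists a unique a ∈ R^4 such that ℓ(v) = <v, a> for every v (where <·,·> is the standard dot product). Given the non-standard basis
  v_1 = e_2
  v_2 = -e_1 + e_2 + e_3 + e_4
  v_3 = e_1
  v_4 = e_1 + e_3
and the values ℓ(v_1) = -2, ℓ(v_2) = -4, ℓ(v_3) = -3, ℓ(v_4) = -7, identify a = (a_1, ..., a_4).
a = (-3, -2, -4, -1)

Write a = (a_1, ..., a_4) in the standard basis. For each basis vector v_i, ℓ(v_i) = <v_i, a> is a linear equation in the a_j's. Collect the n equations into a matrix system V a = ℓ, where row i of V is v_i (expressed in the standard basis). Since V is invertible (lower-triangular with 1s on the diagonal, up to permutation), solve by back-substitution:
  V =
[[0, 1, 0, 0],
 [-1, 1, 1, 1],
 [1, 0, 0, 0],
 [1, 0, 1, 0]]
  V a = (-2, -4, -3, -7)
Solving gives a = (-3, -2, -4, -1).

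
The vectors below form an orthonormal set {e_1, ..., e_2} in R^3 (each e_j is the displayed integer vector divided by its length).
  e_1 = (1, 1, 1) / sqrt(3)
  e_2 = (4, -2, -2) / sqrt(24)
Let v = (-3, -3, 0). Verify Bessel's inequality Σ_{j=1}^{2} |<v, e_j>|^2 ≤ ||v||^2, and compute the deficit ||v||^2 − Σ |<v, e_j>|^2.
Σ |<v, e_j>|^2 = 27/2; ||v||^2 = 18; deficit = 9/2

Write each e_j = u_j / sqrt(<u_j, u_j>) where u_j is the displayed integer vector. Then <v, e_j> = <v, u_j> / sqrt(<u_j, u_j>), so |<v, e_j>|^2 = <v, u_j>^2 / <u_j, u_j>.
Coefficients: <v, e_1> = -6/sqrt(3), <v, e_2> = -6/sqrt(24).
Square and sum: Σ |<v, e_j>|^2 = 27/2.
Compute ||v||^2 = v·v = 18.
Deficit = 18 − 27/2 = 9/2 ≥ 0, confirming Bessel's inequality. (The deficit equals ||v − Σ <v,e_j> e_j||^2, the squared distance from v to span{e_j}.)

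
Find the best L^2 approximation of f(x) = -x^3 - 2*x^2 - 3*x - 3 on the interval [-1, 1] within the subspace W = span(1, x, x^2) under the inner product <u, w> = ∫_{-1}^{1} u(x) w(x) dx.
g(x) = -2*x^2 - 18*x/5 - 3

The best approximation g ∈ W is the orthogonal projection of f onto W. Writing g = a_0 + a_1 x + a_2 x^2, the coefficients solve the normal equations G · a = b where
  G_{ij} = <φ_i, φ_j> and b_i = <f, φ_i>, with φ_0 = 1, φ_1 = x, φ_2 = x^2.
G =
  [2, 0, 2/3]
  [0, 2/3, 0]
  [2/3, 0, 2/5],
b = (-22/3, -12/5, -14/5).
Solving gives a_0 = -3, a_1 = -18/5, a_2 = -2, so
  g(x) = -2*x^2 - 18*x/5 - 3.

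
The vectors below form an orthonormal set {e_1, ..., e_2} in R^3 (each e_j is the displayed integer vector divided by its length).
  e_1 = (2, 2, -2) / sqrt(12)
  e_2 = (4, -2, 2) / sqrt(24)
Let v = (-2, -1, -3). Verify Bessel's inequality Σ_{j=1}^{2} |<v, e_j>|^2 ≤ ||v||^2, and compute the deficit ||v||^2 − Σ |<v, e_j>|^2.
Σ |<v, e_j>|^2 = 6; ||v||^2 = 14; deficit = 8

Write each e_j = u_j / sqrt(<u_j, u_j>) where u_j is the displayed integer vector. Then <v, e_j> = <v, u_j> / sqrt(<u_j, u_j>), so |<v, e_j>|^2 = <v, u_j>^2 / <u_j, u_j>.
Coefficients: <v, e_1> = 0/sqrt(12), <v, e_2> = -12/sqrt(24).
Square and sum: Σ |<v, e_j>|^2 = 6.
Compute ||v||^2 = v·v = 14.
Deficit = 14 − 6 = 8 ≥ 0, confirming Bessel's inequality. (The deficit equals ||v − Σ <v,e_j> e_j||^2, the squared distance from v to span{e_j}.)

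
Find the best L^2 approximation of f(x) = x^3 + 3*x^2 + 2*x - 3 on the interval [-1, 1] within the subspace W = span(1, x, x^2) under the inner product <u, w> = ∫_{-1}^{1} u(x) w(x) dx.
g(x) = 3*x^2 + 13*x/5 - 3

The best approximation g ∈ W is the orthogonal projection of f onto W. Writing g = a_0 + a_1 x + a_2 x^2, the coefficients solve the normal equations G · a = b where
  G_{ij} = <φ_i, φ_j> and b_i = <f, φ_i>, with φ_0 = 1, φ_1 = x, φ_2 = x^2.
G =
  [2, 0, 2/3]
  [0, 2/3, 0]
  [2/3, 0, 2/5],
b = (-4, 26/15, -4/5).
Solving gives a_0 = -3, a_1 = 13/5, a_2 = 3, so
  g(x) = 3*x^2 + 13*x/5 - 3.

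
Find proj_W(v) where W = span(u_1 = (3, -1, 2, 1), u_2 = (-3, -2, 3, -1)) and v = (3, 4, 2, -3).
proj_W(v) = (690/341, 94/341, -80/341, 230/341)

Set up U = [u_1 | ... | u_2] ∈ R^(4×2). The projector onto W = col(U) is P = U (U^T U)^(-1) U^T.
Compute U^T U =
  [15, -2]
  [-2, 23],
and U^T v = (6, -8).
Solve U^T U · c = U^T v for the coefficients: c = (122/341, -108/341). The projection is proj_W(v) = U c.
Check: (v - proj_W(v)) · u_1 = 0  (should be 0).
Check: (v - proj_W(v)) · u_2 = 0  (should be 0).
Result: proj_W(v) = (690/341, 94/341, -80/341, 230/341).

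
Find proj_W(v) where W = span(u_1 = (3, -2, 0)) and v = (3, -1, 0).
proj_W(v) = (33/13, -22/13, 0)

Set up U = [u_1 | ... | u_1] ∈ R^(3×1). The projector onto W = col(U) is P = U (U^T U)^(-1) U^T.
Compute U^T U =
  [13],
and U^T v = (11).
Solve U^T U · c = U^T v for the coefficients: c = (11/13). The projection is proj_W(v) = U c.
Check: (v - proj_W(v)) · u_1 = 0  (should be 0).
Result: proj_W(v) = (33/13, -22/13, 0).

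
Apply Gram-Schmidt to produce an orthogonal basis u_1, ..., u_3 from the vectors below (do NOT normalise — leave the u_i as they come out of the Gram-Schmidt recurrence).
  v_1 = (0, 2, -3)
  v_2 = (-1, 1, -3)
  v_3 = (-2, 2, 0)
Orthogonal basis:
  u_1 = (0, 2, -3)
  u_2 = (-1, -9/13, -6/13)
  u_3 = (-18/11, 18/11, 12/11)

Apply the Gram-Schmidt recurrence
  u_1 = v_1
  u_i = v_i − Σ_{j<i} ((v_i · u_j) / (u_j · u_j)) · u_j.

Step by step this gives:
  u_1 = (0, 2, -3)
  u_2 = (-1, -9/13, -6/13)
  u_3 = (-18/11, 18/11, 12/11)

Orthogonality check:
  u_2 · u_1 = 0 (should be 0)
  u_3 · u_1 = 0 (should be 0)
  u_3 · u_2 = 0 (should be 0)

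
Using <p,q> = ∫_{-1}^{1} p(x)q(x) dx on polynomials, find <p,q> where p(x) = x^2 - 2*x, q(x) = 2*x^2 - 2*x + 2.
<p,q> = 24/5

Expand the product: p(x)·q(x) = 2*x^4 - 6*x^3 + 6*x^2 - 4*x.
∫_{-1}^{1} of each monomial x^k gives [2/(k+1) if k even, 0 if k odd]. Integrating term-by-term (or equivalently evaluating the antiderivative F(x) = 2*x^5/5 - 3*x^4/2 + 2*x^3 - 2*x^2 at the endpoints):
  F(1) − F(−1) = -11/10 − (-59/10) = 24/5.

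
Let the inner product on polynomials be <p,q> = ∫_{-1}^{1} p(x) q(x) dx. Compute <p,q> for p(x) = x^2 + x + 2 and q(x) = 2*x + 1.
<p,q> = 6

Expand the product: p(x)·q(x) = 2*x^3 + 3*x^2 + 5*x + 2.
∫_{-1}^{1} of each monomial x^k gives [2/(k+1) if k even, 0 if k odd]. Integrating term-by-term (or equivalently evaluating the antiderivative F(x) = x^4/2 + x^3 + 5*x^2/2 + 2*x at the endpoints):
  F(1) − F(−1) = 6 − (0) = 6.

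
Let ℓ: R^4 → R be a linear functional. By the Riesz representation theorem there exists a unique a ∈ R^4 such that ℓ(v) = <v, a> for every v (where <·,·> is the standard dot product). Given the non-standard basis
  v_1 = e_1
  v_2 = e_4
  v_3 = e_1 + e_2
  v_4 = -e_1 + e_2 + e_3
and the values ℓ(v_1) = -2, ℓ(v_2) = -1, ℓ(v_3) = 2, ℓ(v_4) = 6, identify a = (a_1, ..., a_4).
a = (-2, 4, 0, -1)

Write a = (a_1, ..., a_4) in the standard basis. For each basis vector v_i, ℓ(v_i) = <v_i, a> is a linear equation in the a_j's. Collect the n equations into a matrix system V a = ℓ, where row i of V is v_i (expressed in the standard basis). Since V is invertible (lower-triangular with 1s on the diagonal, up to permutation), solve by back-substitution:
  V =
[[1, 0, 0, 0],
 [0, 0, 0, 1],
 [1, 1, 0, 0],
 [-1, 1, 1, 0]]
  V a = (-2, -1, 2, 6)
Solving gives a = (-2, 4, 0, -1).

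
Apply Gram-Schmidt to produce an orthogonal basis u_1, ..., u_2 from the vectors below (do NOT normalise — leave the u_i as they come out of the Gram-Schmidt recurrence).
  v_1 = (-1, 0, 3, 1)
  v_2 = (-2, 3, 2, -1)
Orthogonal basis:
  u_1 = (-1, 0, 3, 1)
  u_2 = (-15/11, 3, 1/11, -18/11)

Apply the Gram-Schmidt recurrence
  u_1 = v_1
  u_i = v_i − Σ_{j<i} ((v_i · u_j) / (u_j · u_j)) · u_j.

Step by step this gives:
  u_1 = (-1, 0, 3, 1)
  u_2 = (-15/11, 3, 1/11, -18/11)

Orthogonality check:
  u_2 · u_1 = 0 (should be 0)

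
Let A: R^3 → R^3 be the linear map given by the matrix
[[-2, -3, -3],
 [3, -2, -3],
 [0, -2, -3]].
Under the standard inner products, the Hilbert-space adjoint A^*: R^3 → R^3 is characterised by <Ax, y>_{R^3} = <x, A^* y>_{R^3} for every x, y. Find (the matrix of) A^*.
A^* = A^T =
[[-2, 3, 0],
 [-3, -2, -2],
 [-3, -3, -3]]

For real matrices with standard dot products, the defining identity <Ax, y> = <x, A^* y> gives (Ax)^T y = x^T (A^*) y, i.e. x^T A^T y = x^T (A^*) y. Since this holds for all x, y, we must have A^* = A^T. Therefore
A^* =
[[-2, 3, 0],
 [-3, -2, -2],
 [-3, -3, -3]].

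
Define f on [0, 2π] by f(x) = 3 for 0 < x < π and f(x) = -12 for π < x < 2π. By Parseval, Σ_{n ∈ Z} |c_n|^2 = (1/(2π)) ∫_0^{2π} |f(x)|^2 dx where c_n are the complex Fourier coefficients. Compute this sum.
Σ |c_n|^2 = 153/2

Parseval equates the L^2 energy of f (normalised by 1/(2π)) with the ℓ^2 sum of its Fourier coefficients: (1/(2π)) ∫_0^{2π} |f|^2 = Σ |c_n|^2.
Compute the left side: (1/(2π)) [∫_0^π 3^2 dx + ∫_π^{2π} (-12)^2 dx] = (1/(2π)) · (9π + 144π) = (9 + 144)/2 = 153/2.
So Σ_{n ∈ Z} |c_n|^2 = 153/2.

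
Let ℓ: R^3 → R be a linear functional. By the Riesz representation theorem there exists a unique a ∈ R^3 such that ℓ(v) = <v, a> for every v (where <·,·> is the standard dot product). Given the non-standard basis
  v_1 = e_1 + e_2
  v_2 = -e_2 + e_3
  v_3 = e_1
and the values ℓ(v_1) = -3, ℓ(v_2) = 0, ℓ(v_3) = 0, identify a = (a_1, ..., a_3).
a = (0, -3, -3)

Write a = (a_1, ..., a_3) in the standard basis. For each basis vector v_i, ℓ(v_i) = <v_i, a> is a linear equation in the a_j's. Collect the n equations into a matrix system V a = ℓ, where row i of V is v_i (expressed in the standard basis). Since V is invertible (lower-triangular with 1s on the diagonal, up to permutation), solve by back-substitution:
  V =
[[1, 1, 0],
 [0, -1, 1],
 [1, 0, 0]]
  V a = (-3, 0, 0)
Solving gives a = (0, -3, -3).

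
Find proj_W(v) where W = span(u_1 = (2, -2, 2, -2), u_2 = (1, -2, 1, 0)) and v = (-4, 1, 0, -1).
proj_W(v) = (-1, 2, -1, 0)

Set up U = [u_1 | ... | u_2] ∈ R^(4×2). The projector onto W = col(U) is P = U (U^T U)^(-1) U^T.
Compute U^T U =
  [16, 8]
  [8, 6],
and U^T v = (-8, -6).
Solve U^T U · c = U^T v for the coefficients: c = (0, -1). The projection is proj_W(v) = U c.
Check: (v - proj_W(v)) · u_1 = 0  (should be 0).
Check: (v - proj_W(v)) · u_2 = 0  (should be 0).
Result: proj_W(v) = (-1, 2, -1, 0).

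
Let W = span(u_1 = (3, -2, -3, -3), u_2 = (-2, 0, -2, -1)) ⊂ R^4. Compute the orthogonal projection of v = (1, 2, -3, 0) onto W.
proj_W(v) = (-2/27, -4/9, -38/27, -28/27)

Set up U = [u_1 | ... | u_2] ∈ R^(4×2). The projector onto W = col(U) is P = U (U^T U)^(-1) U^T.
Compute U^T U =
  [31, 3]
  [3, 9],
and U^T v = (8, 4).
Solve U^T U · c = U^T v for the coefficients: c = (2/9, 10/27). The projection is proj_W(v) = U c.
Check: (v - proj_W(v)) · u_1 = 0  (should be 0).
Check: (v - proj_W(v)) · u_2 = 0  (should be 0).
Result: proj_W(v) = (-2/27, -4/9, -38/27, -28/27).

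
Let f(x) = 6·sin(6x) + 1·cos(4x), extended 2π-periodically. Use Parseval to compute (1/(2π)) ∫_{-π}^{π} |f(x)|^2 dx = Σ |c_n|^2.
Σ |c_n|^2 = 37/2

Expand |f|^2 and use orthogonality of {sin(nx), cos(mx)} on [-π, π]:
  ∫_{-π}^{π} sin(nx)^2 dx = π, ∫ cos(mx)^2 dx = π, and cross terms integrate to 0.
So ∫_{-π}^{π} f(x)^2 dx = 6^2 · π + 1^2 · π = (36 + 1)π.
Divide by 2π: (36 + 1)/2 = 37/2.
By Parseval, this equals Σ |c_n|^2.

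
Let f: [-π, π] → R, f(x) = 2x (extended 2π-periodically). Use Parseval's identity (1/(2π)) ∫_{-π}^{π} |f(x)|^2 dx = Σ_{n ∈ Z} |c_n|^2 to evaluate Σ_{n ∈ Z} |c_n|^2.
Σ |c_n|^2 = 4π^2/3

Expand and integrate term by term over [-π, π]:
  ∫ (2x)^2 dx = 4·(2π^3/3); ∫ 2·2·(0)·x dx = 0 (odd integrand); ∫ 0^2 dx = 0·2π.
So (1/(2π)) ∫_{-π}^{π} (2x)^2 dx = 4π^2/3 + 0 = 4π^2/3.
Parseval ⇒ Σ |c_n|^2 = 4π^2/3.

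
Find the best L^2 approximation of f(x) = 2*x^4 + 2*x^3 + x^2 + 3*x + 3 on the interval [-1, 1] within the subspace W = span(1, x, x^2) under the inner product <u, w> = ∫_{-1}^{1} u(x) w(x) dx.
g(x) = 19*x^2/7 + 21*x/5 + 99/35

The best approximation g ∈ W is the orthogonal projection of f onto W. Writing g = a_0 + a_1 x + a_2 x^2, the coefficients solve the normal equations G · a = b where
  G_{ij} = <φ_i, φ_j> and b_i = <f, φ_i>, with φ_0 = 1, φ_1 = x, φ_2 = x^2.
G =
  [2, 0, 2/3]
  [0, 2/3, 0]
  [2/3, 0, 2/5],
b = (112/15, 14/5, 104/35).
Solving gives a_0 = 99/35, a_1 = 21/5, a_2 = 19/7, so
  g(x) = 19*x^2/7 + 21*x/5 + 99/35.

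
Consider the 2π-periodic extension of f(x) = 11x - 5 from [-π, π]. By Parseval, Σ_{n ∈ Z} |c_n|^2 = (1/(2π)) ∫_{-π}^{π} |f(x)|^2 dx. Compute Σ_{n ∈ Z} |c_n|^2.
Σ |c_n|^2 = 121π^2/3 + 25

Expand and integrate term by term over [-π, π]:
  ∫ (11x)^2 dx = 121·(2π^3/3); ∫ 2·11·(-5)·x dx = 0 (odd integrand); ∫ (-5)^2 dx = 25·2π.
So (1/(2π)) ∫_{-π}^{π} (11x - 5)^2 dx = 121π^2/3 + 25 = 121π^2/3 + 25.
Parseval ⇒ Σ |c_n|^2 = 121π^2/3 + 25.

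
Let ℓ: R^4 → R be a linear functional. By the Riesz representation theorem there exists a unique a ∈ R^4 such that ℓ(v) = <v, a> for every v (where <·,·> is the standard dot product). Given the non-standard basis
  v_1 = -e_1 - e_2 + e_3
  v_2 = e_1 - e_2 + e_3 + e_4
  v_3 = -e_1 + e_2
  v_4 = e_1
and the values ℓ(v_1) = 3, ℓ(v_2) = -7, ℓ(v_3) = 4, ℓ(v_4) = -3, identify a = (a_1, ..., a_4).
a = (-3, 1, 1, -4)

Write a = (a_1, ..., a_4) in the standard basis. For each basis vector v_i, ℓ(v_i) = <v_i, a> is a linear equation in the a_j's. Collect the n equations into a matrix system V a = ℓ, where row i of V is v_i (expressed in the standard basis). Since V is invertible (lower-triangular with 1s on the diagonal, up to permutation), solve by back-substitution:
  V =
[[-1, -1, 1, 0],
 [1, -1, 1, 1],
 [-1, 1, 0, 0],
 [1, 0, 0, 0]]
  V a = (3, -7, 4, -3)
Solving gives a = (-3, 1, 1, -4).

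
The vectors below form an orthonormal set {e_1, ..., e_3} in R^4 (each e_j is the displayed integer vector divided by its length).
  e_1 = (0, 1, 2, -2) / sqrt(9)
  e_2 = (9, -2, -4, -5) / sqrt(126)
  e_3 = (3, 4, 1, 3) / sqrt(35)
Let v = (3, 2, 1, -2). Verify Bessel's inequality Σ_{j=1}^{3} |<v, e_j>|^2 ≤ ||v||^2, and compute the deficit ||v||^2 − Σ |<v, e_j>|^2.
Σ |<v, e_j>|^2 = 179/10; ||v||^2 = 18; deficit = 1/10

Write each e_j = u_j / sqrt(<u_j, u_j>) where u_j is the displayed integer vector. Then <v, e_j> = <v, u_j> / sqrt(<u_j, u_j>), so |<v, e_j>|^2 = <v, u_j>^2 / <u_j, u_j>.
Coefficients: <v, e_1> = 8/sqrt(9), <v, e_2> = 29/sqrt(126), <v, e_3> = 12/sqrt(35).
Square and sum: Σ |<v, e_j>|^2 = 179/10.
Compute ||v||^2 = v·v = 18.
Deficit = 18 − 179/10 = 1/10 ≥ 0, confirming Bessel's inequality. (The deficit equals ||v − Σ <v,e_j> e_j||^2, the squared distance from v to span{e_j}.)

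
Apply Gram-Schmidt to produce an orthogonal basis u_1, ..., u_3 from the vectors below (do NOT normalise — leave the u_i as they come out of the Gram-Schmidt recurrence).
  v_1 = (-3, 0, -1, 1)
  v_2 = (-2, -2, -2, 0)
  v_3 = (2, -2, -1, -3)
Orthogonal basis:
  u_1 = (-3, 0, -1, 1)
  u_2 = (2/11, -2, -14/11, -8/11)
  u_3 = (-7/17, 9/17, -2/17, -23/17)

Apply the Gram-Schmidt recurrence
  u_1 = v_1
  u_i = v_i − Σ_{j<i} ((v_i · u_j) / (u_j · u_j)) · u_j.

Step by step this gives:
  u_1 = (-3, 0, -1, 1)
  u_2 = (2/11, -2, -14/11, -8/11)
  u_3 = (-7/17, 9/17, -2/17, -23/17)

Orthogonality check:
  u_2 · u_1 = 0 (should be 0)
  u_3 · u_1 = 0 (should be 0)
  u_3 · u_2 = 0 (should be 0)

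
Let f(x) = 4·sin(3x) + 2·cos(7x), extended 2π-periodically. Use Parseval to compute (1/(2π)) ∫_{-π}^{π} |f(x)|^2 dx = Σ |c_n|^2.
Σ |c_n|^2 = 10

Expand |f|^2 and use orthogonality of {sin(nx), cos(mx)} on [-π, π]:
  ∫_{-π}^{π} sin(nx)^2 dx = π, ∫ cos(mx)^2 dx = π, and cross terms integrate to 0.
So ∫_{-π}^{π} f(x)^2 dx = 4^2 · π + 2^2 · π = (16 + 4)π.
Divide by 2π: (16 + 4)/2 = 10.
By Parseval, this equals Σ |c_n|^2.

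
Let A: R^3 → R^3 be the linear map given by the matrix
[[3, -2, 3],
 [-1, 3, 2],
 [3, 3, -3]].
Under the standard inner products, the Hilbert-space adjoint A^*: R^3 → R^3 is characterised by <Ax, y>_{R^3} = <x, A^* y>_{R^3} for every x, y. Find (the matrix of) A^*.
A^* = A^T =
[[3, -1, 3],
 [-2, 3, 3],
 [3, 2, -3]]

For real matrices with standard dot products, the defining identity <Ax, y> = <x, A^* y> gives (Ax)^T y = x^T (A^*) y, i.e. x^T A^T y = x^T (A^*) y. Since this holds for all x, y, we must have A^* = A^T. Therefore
A^* =
[[3, -1, 3],
 [-2, 3, 3],
 [3, 2, -3]].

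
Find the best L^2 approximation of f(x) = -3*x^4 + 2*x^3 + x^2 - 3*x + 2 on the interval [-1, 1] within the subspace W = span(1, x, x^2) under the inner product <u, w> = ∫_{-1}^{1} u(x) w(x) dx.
g(x) = -11*x^2/7 - 9*x/5 + 79/35

The best approximation g ∈ W is the orthogonal projection of f onto W. Writing g = a_0 + a_1 x + a_2 x^2, the coefficients solve the normal equations G · a = b where
  G_{ij} = <φ_i, φ_j> and b_i = <f, φ_i>, with φ_0 = 1, φ_1 = x, φ_2 = x^2.
G =
  [2, 0, 2/3]
  [0, 2/3, 0]
  [2/3, 0, 2/5],
b = (52/15, -6/5, 92/105).
Solving gives a_0 = 79/35, a_1 = -9/5, a_2 = -11/7, so
  g(x) = -11*x^2/7 - 9*x/5 + 79/35.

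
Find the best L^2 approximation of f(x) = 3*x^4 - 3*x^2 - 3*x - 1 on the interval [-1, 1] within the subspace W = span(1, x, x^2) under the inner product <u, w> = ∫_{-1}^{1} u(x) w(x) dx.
g(x) = -3*x^2/7 - 3*x - 44/35

The best approximation g ∈ W is the orthogonal projection of f onto W. Writing g = a_0 + a_1 x + a_2 x^2, the coefficients solve the normal equations G · a = b where
  G_{ij} = <φ_i, φ_j> and b_i = <f, φ_i>, with φ_0 = 1, φ_1 = x, φ_2 = x^2.
G =
  [2, 0, 2/3]
  [0, 2/3, 0]
  [2/3, 0, 2/5],
b = (-14/5, -2, -106/105).
Solving gives a_0 = -44/35, a_1 = -3, a_2 = -3/7, so
  g(x) = -3*x^2/7 - 3*x - 44/35.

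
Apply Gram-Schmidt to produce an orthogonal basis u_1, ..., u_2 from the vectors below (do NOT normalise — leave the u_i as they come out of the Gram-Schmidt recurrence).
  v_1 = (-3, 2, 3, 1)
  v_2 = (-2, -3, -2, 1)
Orthogonal basis:
  u_1 = (-3, 2, 3, 1)
  u_2 = (-61/23, -59/23, -31/23, 28/23)

Apply the Gram-Schmidt recurrence
  u_1 = v_1
  u_i = v_i − Σ_{j<i} ((v_i · u_j) / (u_j · u_j)) · u_j.

Step by step this gives:
  u_1 = (-3, 2, 3, 1)
  u_2 = (-61/23, -59/23, -31/23, 28/23)

Orthogonality check:
  u_2 · u_1 = 0 (should be 0)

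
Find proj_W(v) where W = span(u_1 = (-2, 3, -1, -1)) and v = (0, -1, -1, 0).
proj_W(v) = (4/15, -2/5, 2/15, 2/15)

Set up U = [u_1 | ... | u_1] ∈ R^(4×1). The projector onto W = col(U) is P = U (U^T U)^(-1) U^T.
Compute U^T U =
  [15],
and U^T v = (-2).
Solve U^T U · c = U^T v for the coefficients: c = (-2/15). The projection is proj_W(v) = U c.
Check: (v - proj_W(v)) · u_1 = 0  (should be 0).
Result: proj_W(v) = (4/15, -2/5, 2/15, 2/15).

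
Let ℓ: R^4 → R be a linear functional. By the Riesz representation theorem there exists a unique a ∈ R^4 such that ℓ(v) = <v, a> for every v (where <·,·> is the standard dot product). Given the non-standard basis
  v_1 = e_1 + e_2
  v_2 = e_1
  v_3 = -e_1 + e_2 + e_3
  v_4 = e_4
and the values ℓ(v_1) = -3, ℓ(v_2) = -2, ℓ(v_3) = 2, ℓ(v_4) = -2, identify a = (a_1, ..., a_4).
a = (-2, -1, 1, -2)

Write a = (a_1, ..., a_4) in the standard basis. For each basis vector v_i, ℓ(v_i) = <v_i, a> is a linear equation in the a_j's. Collect the n equations into a matrix system V a = ℓ, where row i of V is v_i (expressed in the standard basis). Since V is invertible (lower-triangular with 1s on the diagonal, up to permutation), solve by back-substitution:
  V =
[[1, 1, 0, 0],
 [1, 0, 0, 0],
 [-1, 1, 1, 0],
 [0, 0, 0, 1]]
  V a = (-3, -2, 2, -2)
Solving gives a = (-2, -1, 1, -2).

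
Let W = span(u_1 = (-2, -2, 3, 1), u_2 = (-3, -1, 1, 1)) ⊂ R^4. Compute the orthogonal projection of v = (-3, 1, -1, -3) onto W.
proj_W(v) = (-2, 2/3, -5/3, 1/3)

Set up U = [u_1 | ... | u_2] ∈ R^(4×2). The projector onto W = col(U) is P = U (U^T U)^(-1) U^T.
Compute U^T U =
  [18, 12]
  [12, 12],
and U^T v = (-2, 4).
Solve U^T U · c = U^T v for the coefficients: c = (-1, 4/3). The projection is proj_W(v) = U c.
Check: (v - proj_W(v)) · u_1 = 0  (should be 0).
Check: (v - proj_W(v)) · u_2 = 0  (should be 0).
Result: proj_W(v) = (-2, 2/3, -5/3, 1/3).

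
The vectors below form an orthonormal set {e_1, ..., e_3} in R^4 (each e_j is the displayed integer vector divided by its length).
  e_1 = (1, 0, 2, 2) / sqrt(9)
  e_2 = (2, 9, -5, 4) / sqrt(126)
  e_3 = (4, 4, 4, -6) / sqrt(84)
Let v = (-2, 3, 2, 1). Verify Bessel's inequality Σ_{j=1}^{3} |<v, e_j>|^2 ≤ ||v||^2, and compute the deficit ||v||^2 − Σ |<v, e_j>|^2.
Σ |<v, e_j>|^2 = 9/2; ||v||^2 = 18; deficit = 27/2

Write each e_j = u_j / sqrt(<u_j, u_j>) where u_j is the displayed integer vector. Then <v, e_j> = <v, u_j> / sqrt(<u_j, u_j>), so |<v, e_j>|^2 = <v, u_j>^2 / <u_j, u_j>.
Coefficients: <v, e_1> = 4/sqrt(9), <v, e_2> = 17/sqrt(126), <v, e_3> = 6/sqrt(84).
Square and sum: Σ |<v, e_j>|^2 = 9/2.
Compute ||v||^2 = v·v = 18.
Deficit = 18 − 9/2 = 27/2 ≥ 0, confirming Bessel's inequality. (The deficit equals ||v − Σ <v,e_j> e_j||^2, the squared distance from v to span{e_j}.)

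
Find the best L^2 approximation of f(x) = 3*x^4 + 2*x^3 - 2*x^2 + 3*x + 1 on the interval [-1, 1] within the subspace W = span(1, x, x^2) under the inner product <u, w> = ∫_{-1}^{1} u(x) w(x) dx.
g(x) = 4*x^2/7 + 21*x/5 + 26/35

The best approximation g ∈ W is the orthogonal projection of f onto W. Writing g = a_0 + a_1 x + a_2 x^2, the coefficients solve the normal equations G · a = b where
  G_{ij} = <φ_i, φ_j> and b_i = <f, φ_i>, with φ_0 = 1, φ_1 = x, φ_2 = x^2.
G =
  [2, 0, 2/3]
  [0, 2/3, 0]
  [2/3, 0, 2/5],
b = (28/15, 14/5, 76/105).
Solving gives a_0 = 26/35, a_1 = 21/5, a_2 = 4/7, so
  g(x) = 4*x^2/7 + 21*x/5 + 26/35.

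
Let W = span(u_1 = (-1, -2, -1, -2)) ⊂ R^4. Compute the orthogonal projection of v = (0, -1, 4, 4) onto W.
proj_W(v) = (1, 2, 1, 2)

Set up U = [u_1 | ... | u_1] ∈ R^(4×1). The projector onto W = col(U) is P = U (U^T U)^(-1) U^T.
Compute U^T U =
  [10],
and U^T v = (-10).
Solve U^T U · c = U^T v for the coefficients: c = (-1). The projection is proj_W(v) = U c.
Check: (v - proj_W(v)) · u_1 = 0  (should be 0).
Result: proj_W(v) = (1, 2, 1, 2).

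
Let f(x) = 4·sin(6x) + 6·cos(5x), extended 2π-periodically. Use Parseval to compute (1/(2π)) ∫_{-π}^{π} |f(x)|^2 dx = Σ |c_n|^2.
Σ |c_n|^2 = 26

Expand |f|^2 and use orthogonality of {sin(nx), cos(mx)} on [-π, π]:
  ∫_{-π}^{π} sin(nx)^2 dx = π, ∫ cos(mx)^2 dx = π, and cross terms integrate to 0.
So ∫_{-π}^{π} f(x)^2 dx = 4^2 · π + 6^2 · π = (16 + 36)π.
Divide by 2π: (16 + 36)/2 = 26.
By Parseval, this equals Σ |c_n|^2.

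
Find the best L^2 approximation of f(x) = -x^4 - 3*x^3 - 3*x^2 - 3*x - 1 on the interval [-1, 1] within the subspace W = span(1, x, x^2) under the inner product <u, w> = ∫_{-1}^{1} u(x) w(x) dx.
g(x) = -27*x^2/7 - 24*x/5 - 32/35

The best approximation g ∈ W is the orthogonal projection of f onto W. Writing g = a_0 + a_1 x + a_2 x^2, the coefficients solve the normal equations G · a = b where
  G_{ij} = <φ_i, φ_j> and b_i = <f, φ_i>, with φ_0 = 1, φ_1 = x, φ_2 = x^2.
G =
  [2, 0, 2/3]
  [0, 2/3, 0]
  [2/3, 0, 2/5],
b = (-22/5, -16/5, -226/105).
Solving gives a_0 = -32/35, a_1 = -24/5, a_2 = -27/7, so
  g(x) = -27*x^2/7 - 24*x/5 - 32/35.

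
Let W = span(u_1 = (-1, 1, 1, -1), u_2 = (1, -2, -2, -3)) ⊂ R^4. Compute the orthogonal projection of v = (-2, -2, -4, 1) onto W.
proj_W(v) = (47/34, -28/17, -28/17, 11/34)

Set up U = [u_1 | ... | u_2] ∈ R^(4×2). The projector onto W = col(U) is P = U (U^T U)^(-1) U^T.
Compute U^T U =
  [4, -2]
  [-2, 18],
and U^T v = (-5, 7).
Solve U^T U · c = U^T v for the coefficients: c = (-19/17, 9/34). The projection is proj_W(v) = U c.
Check: (v - proj_W(v)) · u_1 = 0  (should be 0).
Check: (v - proj_W(v)) · u_2 = 0  (should be 0).
Result: proj_W(v) = (47/34, -28/17, -28/17, 11/34).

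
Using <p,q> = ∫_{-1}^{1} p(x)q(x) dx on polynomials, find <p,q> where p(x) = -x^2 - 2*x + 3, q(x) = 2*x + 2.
<p,q> = 8

Expand the product: p(x)·q(x) = -2*x^3 - 6*x^2 + 2*x + 6.
∫_{-1}^{1} of each monomial x^k gives [2/(k+1) if k even, 0 if k odd]. Integrating term-by-term (or equivalently evaluating the antiderivative F(x) = -x^4/2 - 2*x^3 + x^2 + 6*x at the endpoints):
  F(1) − F(−1) = 9/2 − (-7/2) = 8.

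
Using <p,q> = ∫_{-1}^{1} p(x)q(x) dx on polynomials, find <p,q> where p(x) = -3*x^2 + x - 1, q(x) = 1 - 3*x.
<p,q> = -6

Expand the product: p(x)·q(x) = 9*x^3 - 6*x^2 + 4*x - 1.
∫_{-1}^{1} of each monomial x^k gives [2/(k+1) if k even, 0 if k odd]. Integrating term-by-term (or equivalently evaluating the antiderivative F(x) = 9*x^4/4 - 2*x^3 + 2*x^2 - x at the endpoints):
  F(1) − F(−1) = 5/4 − (29/4) = -6.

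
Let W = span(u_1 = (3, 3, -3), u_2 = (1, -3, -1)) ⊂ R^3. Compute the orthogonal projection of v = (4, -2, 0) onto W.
proj_W(v) = (2, -2, -2)

Set up U = [u_1 | ... | u_2] ∈ R^(3×2). The projector onto W = col(U) is P = U (U^T U)^(-1) U^T.
Compute U^T U =
  [27, -3]
  [-3, 11],
and U^T v = (6, 10).
Solve U^T U · c = U^T v for the coefficients: c = (1/3, 1). The projection is proj_W(v) = U c.
Check: (v - proj_W(v)) · u_1 = 0  (should be 0).
Check: (v - proj_W(v)) · u_2 = 0  (should be 0).
Result: proj_W(v) = (2, -2, -2).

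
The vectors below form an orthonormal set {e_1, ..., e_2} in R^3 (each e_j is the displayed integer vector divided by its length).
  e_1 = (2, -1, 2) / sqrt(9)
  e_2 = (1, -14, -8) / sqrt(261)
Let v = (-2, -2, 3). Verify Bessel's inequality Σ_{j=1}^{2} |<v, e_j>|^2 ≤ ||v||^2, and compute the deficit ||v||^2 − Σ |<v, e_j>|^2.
Σ |<v, e_j>|^2 = 52/29; ||v||^2 = 17; deficit = 441/29

Write each e_j = u_j / sqrt(<u_j, u_j>) where u_j is the displayed integer vector. Then <v, e_j> = <v, u_j> / sqrt(<u_j, u_j>), so |<v, e_j>|^2 = <v, u_j>^2 / <u_j, u_j>.
Coefficients: <v, e_1> = 4/sqrt(9), <v, e_2> = 2/sqrt(261).
Square and sum: Σ |<v, e_j>|^2 = 52/29.
Compute ||v||^2 = v·v = 17.
Deficit = 17 − 52/29 = 441/29 ≥ 0, confirming Bessel's inequality. (The deficit equals ||v − Σ <v,e_j> e_j||^2, the squared distance from v to span{e_j}.)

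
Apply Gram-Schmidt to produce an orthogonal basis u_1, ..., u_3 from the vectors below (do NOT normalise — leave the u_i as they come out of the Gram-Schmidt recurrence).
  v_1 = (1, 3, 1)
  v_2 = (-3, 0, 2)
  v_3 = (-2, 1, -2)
Orthogonal basis:
  u_1 = (1, 3, 1)
  u_2 = (-32/11, 3/11, 23/11)
  u_3 = (-105/71, 175/142, -315/142)

Apply the Gram-Schmidt recurrence
  u_1 = v_1
  u_i = v_i − Σ_{j<i} ((v_i · u_j) / (u_j · u_j)) · u_j.

Step by step this gives:
  u_1 = (1, 3, 1)
  u_2 = (-32/11, 3/11, 23/11)
  u_3 = (-105/71, 175/142, -315/142)

Orthogonality check:
  u_2 · u_1 = 0 (should be 0)
  u_3 · u_1 = 0 (should be 0)
  u_3 · u_2 = 0 (should be 0)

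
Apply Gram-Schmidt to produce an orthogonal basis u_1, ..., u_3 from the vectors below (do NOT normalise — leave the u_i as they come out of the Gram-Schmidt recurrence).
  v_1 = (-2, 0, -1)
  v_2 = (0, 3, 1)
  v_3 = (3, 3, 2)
Orthogonal basis:
  u_1 = (-2, 0, -1)
  u_2 = (-2/5, 3, 4/5)
  u_3 = (9/49, 6/49, -18/49)

Apply the Gram-Schmidt recurrence
  u_1 = v_1
  u_i = v_i − Σ_{j<i} ((v_i · u_j) / (u_j · u_j)) · u_j.

Step by step this gives:
  u_1 = (-2, 0, -1)
  u_2 = (-2/5, 3, 4/5)
  u_3 = (9/49, 6/49, -18/49)

Orthogonality check:
  u_2 · u_1 = 0 (should be 0)
  u_3 · u_1 = 0 (should be 0)
  u_3 · u_2 = 0 (should be 0)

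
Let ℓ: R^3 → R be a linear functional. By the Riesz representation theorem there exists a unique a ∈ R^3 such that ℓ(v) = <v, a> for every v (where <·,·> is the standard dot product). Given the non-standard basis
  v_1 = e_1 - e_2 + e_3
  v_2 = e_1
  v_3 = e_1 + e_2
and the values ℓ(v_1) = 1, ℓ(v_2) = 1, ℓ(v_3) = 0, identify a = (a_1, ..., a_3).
a = (1, -1, -1)

Write a = (a_1, ..., a_3) in the standard basis. For each basis vector v_i, ℓ(v_i) = <v_i, a> is a linear equation in the a_j's. Collect the n equations into a matrix system V a = ℓ, where row i of V is v_i (expressed in the standard basis). Since V is invertible (lower-triangular with 1s on the diagonal, up to permutation), solve by back-substitution:
  V =
[[1, -1, 1],
 [1, 0, 0],
 [1, 1, 0]]
  V a = (1, 1, 0)
Solving gives a = (1, -1, -1).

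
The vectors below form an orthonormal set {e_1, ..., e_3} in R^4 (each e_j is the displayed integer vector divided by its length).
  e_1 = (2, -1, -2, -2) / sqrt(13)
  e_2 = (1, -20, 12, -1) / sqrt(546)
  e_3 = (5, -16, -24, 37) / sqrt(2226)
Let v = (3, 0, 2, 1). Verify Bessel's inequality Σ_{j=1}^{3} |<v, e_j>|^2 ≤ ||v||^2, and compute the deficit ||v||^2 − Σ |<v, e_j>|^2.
Σ |<v, e_j>|^2 = 66/53; ||v||^2 = 14; deficit = 676/53

Write each e_j = u_j / sqrt(<u_j, u_j>) where u_j is the displayed integer vector. Then <v, e_j> = <v, u_j> / sqrt(<u_j, u_j>), so |<v, e_j>|^2 = <v, u_j>^2 / <u_j, u_j>.
Coefficients: <v, e_1> = 0/sqrt(13), <v, e_2> = 26/sqrt(546), <v, e_3> = 4/sqrt(2226).
Square and sum: Σ |<v, e_j>|^2 = 66/53.
Compute ||v||^2 = v·v = 14.
Deficit = 14 − 66/53 = 676/53 ≥ 0, confirming Bessel's inequality. (The deficit equals ||v − Σ <v,e_j> e_j||^2, the squared distance from v to span{e_j}.)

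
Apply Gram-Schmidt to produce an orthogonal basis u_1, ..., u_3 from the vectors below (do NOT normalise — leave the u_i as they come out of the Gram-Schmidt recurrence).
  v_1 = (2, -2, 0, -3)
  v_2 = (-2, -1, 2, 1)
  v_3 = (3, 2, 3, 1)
Orthogonal basis:
  u_1 = (2, -2, 0, -3)
  u_2 = (-24/17, -27/17, 2, 2/17)
  u_3 = (421/145, 238/145, 479/145, 122/145)

Apply the Gram-Schmidt recurrence
  u_1 = v_1
  u_i = v_i − Σ_{j<i} ((v_i · u_j) / (u_j · u_j)) · u_j.

Step by step this gives:
  u_1 = (2, -2, 0, -3)
  u_2 = (-24/17, -27/17, 2, 2/17)
  u_3 = (421/145, 238/145, 479/145, 122/145)

Orthogonality check:
  u_2 · u_1 = 0 (should be 0)
  u_3 · u_1 = 0 (should be 0)
  u_3 · u_2 = 0 (should be 0)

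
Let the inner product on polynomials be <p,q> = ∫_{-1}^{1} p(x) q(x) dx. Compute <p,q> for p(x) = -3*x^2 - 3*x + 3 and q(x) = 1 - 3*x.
<p,q> = 10

Expand the product: p(x)·q(x) = 9*x^3 + 6*x^2 - 12*x + 3.
∫_{-1}^{1} of each monomial x^k gives [2/(k+1) if k even, 0 if k odd]. Integrating term-by-term (or equivalently evaluating the antiderivative F(x) = 9*x^4/4 + 2*x^3 - 6*x^2 + 3*x at the endpoints):
  F(1) − F(−1) = 5/4 − (-35/4) = 10.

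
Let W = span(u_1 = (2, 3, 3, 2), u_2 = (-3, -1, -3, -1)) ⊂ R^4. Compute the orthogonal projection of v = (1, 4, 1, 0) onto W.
proj_W(v) = (1/3, 17/6, 3/2, 5/3)

Set up U = [u_1 | ... | u_2] ∈ R^(4×2). The projector onto W = col(U) is P = U (U^T U)^(-1) U^T.
Compute U^T U =
  [26, -20]
  [-20, 20],
and U^T v = (17, -10).
Solve U^T U · c = U^T v for the coefficients: c = (7/6, 2/3). The projection is proj_W(v) = U c.
Check: (v - proj_W(v)) · u_1 = 0  (should be 0).
Check: (v - proj_W(v)) · u_2 = 0  (should be 0).
Result: proj_W(v) = (1/3, 17/6, 3/2, 5/3).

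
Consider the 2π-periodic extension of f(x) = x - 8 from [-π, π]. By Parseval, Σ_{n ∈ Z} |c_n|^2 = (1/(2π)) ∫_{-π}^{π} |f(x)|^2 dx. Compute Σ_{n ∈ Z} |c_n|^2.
Σ |c_n|^2 = π^2/3 + 64

Expand and integrate term by term over [-π, π]:
  ∫ (x)^2 dx = 1·(2π^3/3); ∫ 2·1·(-8)·x dx = 0 (odd integrand); ∫ (-8)^2 dx = 64·2π.
So (1/(2π)) ∫_{-π}^{π} (x - 8)^2 dx = 1π^2/3 + 64 = π^2/3 + 64.
Parseval ⇒ Σ |c_n|^2 = π^2/3 + 64.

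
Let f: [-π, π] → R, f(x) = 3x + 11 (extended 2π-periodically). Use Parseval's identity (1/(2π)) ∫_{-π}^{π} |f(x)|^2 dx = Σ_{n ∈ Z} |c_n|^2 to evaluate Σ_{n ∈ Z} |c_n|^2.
Σ |c_n|^2 = 3π^2 + 121

Expand and integrate term by term over [-π, π]:
  ∫ (3x)^2 dx = 9·(2π^3/3); ∫ 2·3·(11)·x dx = 0 (odd integrand); ∫ 11^2 dx = 121·2π.
So (1/(2π)) ∫_{-π}^{π} (3x + 11)^2 dx = 9π^2/3 + 121 = 3π^2 + 121.
Parseval ⇒ Σ |c_n|^2 = 3π^2 + 121.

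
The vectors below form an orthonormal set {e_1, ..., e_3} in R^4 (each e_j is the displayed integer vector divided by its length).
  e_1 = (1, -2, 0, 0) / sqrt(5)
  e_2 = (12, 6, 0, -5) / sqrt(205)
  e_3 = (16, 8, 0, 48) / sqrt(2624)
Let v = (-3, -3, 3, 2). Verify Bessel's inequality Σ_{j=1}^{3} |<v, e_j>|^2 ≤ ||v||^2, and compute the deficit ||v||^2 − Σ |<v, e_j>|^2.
Σ |<v, e_j>|^2 = 22; ||v||^2 = 31; deficit = 9

Write each e_j = u_j / sqrt(<u_j, u_j>) where u_j is the displayed integer vector. Then <v, e_j> = <v, u_j> / sqrt(<u_j, u_j>), so |<v, e_j>|^2 = <v, u_j>^2 / <u_j, u_j>.
Coefficients: <v, e_1> = 3/sqrt(5), <v, e_2> = -64/sqrt(205), <v, e_3> = 24/sqrt(2624).
Square and sum: Σ |<v, e_j>|^2 = 22.
Compute ||v||^2 = v·v = 31.
Deficit = 31 − 22 = 9 ≥ 0, confirming Bessel's inequality. (The deficit equals ||v − Σ <v,e_j> e_j||^2, the squared distance from v to span{e_j}.)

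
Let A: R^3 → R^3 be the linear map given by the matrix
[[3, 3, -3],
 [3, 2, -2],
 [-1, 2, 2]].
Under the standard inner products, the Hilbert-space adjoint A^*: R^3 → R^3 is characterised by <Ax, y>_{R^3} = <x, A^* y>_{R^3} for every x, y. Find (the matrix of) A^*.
A^* = A^T =
[[3, 3, -1],
 [3, 2, 2],
 [-3, -2, 2]]

For real matrices with standard dot products, the defining identity <Ax, y> = <x, A^* y> gives (Ax)^T y = x^T (A^*) y, i.e. x^T A^T y = x^T (A^*) y. Since this holds for all x, y, we must have A^* = A^T. Therefore
A^* =
[[3, 3, -1],
 [3, 2, 2],
 [-3, -2, 2]].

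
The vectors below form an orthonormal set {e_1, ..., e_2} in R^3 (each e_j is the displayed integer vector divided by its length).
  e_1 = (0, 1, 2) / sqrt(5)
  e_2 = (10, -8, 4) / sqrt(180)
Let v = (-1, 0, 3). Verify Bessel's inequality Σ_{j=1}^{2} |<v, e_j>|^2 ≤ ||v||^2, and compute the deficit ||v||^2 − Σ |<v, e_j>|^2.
Σ |<v, e_j>|^2 = 65/9; ||v||^2 = 10; deficit = 25/9

Write each e_j = u_j / sqrt(<u_j, u_j>) where u_j is the displayed integer vector. Then <v, e_j> = <v, u_j> / sqrt(<u_j, u_j>), so |<v, e_j>|^2 = <v, u_j>^2 / <u_j, u_j>.
Coefficients: <v, e_1> = 6/sqrt(5), <v, e_2> = 2/sqrt(180).
Square and sum: Σ |<v, e_j>|^2 = 65/9.
Compute ||v||^2 = v·v = 10.
Deficit = 10 − 65/9 = 25/9 ≥ 0, confirming Bessel's inequality. (The deficit equals ||v − Σ <v,e_j> e_j||^2, the squared distance from v to span{e_j}.)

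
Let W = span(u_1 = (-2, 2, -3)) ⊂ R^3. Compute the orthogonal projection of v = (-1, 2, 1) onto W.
proj_W(v) = (-6/17, 6/17, -9/17)

Set up U = [u_1 | ... | u_1] ∈ R^(3×1). The projector onto W = col(U) is P = U (U^T U)^(-1) U^T.
Compute U^T U =
  [17],
and U^T v = (3).
Solve U^T U · c = U^T v for the coefficients: c = (3/17). The projection is proj_W(v) = U c.
Check: (v - proj_W(v)) · u_1 = 0  (should be 0).
Result: proj_W(v) = (-6/17, 6/17, -9/17).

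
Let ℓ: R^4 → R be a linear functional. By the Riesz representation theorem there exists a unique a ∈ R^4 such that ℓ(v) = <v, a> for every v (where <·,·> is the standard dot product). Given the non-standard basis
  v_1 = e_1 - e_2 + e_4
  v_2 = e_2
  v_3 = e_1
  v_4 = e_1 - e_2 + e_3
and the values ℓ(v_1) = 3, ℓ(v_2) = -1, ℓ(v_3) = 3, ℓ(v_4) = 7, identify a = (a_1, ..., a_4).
a = (3, -1, 3, -1)

Write a = (a_1, ..., a_4) in the standard basis. For each basis vector v_i, ℓ(v_i) = <v_i, a> is a linear equation in the a_j's. Collect the n equations into a matrix system V a = ℓ, where row i of V is v_i (expressed in the standard basis). Since V is invertible (lower-triangular with 1s on the diagonal, up to permutation), solve by back-substitution:
  V =
[[1, -1, 0, 1],
 [0, 1, 0, 0],
 [1, 0, 0, 0],
 [1, -1, 1, 0]]
  V a = (3, -1, 3, 7)
Solving gives a = (3, -1, 3, -1).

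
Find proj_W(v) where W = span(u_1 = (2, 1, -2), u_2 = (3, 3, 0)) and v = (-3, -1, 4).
proj_W(v) = (-3, -1, 4)

Set up U = [u_1 | ... | u_2] ∈ R^(3×2). The projector onto W = col(U) is P = U (U^T U)^(-1) U^T.
Compute U^T U =
  [9, 9]
  [9, 18],
and U^T v = (-15, -12).
Solve U^T U · c = U^T v for the coefficients: c = (-2, 1/3). The projection is proj_W(v) = U c.
Check: (v - proj_W(v)) · u_1 = 0  (should be 0).
Check: (v - proj_W(v)) · u_2 = 0  (should be 0).
Result: proj_W(v) = (-3, -1, 4).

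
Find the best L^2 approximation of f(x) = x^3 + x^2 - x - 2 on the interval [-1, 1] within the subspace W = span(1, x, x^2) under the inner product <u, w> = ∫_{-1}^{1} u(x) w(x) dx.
g(x) = x^2 - 2*x/5 - 2

The best approximation g ∈ W is the orthogonal projection of f onto W. Writing g = a_0 + a_1 x + a_2 x^2, the coefficients solve the normal equations G · a = b where
  G_{ij} = <φ_i, φ_j> and b_i = <f, φ_i>, with φ_0 = 1, φ_1 = x, φ_2 = x^2.
G =
  [2, 0, 2/3]
  [0, 2/3, 0]
  [2/3, 0, 2/5],
b = (-10/3, -4/15, -14/15).
Solving gives a_0 = -2, a_1 = -2/5, a_2 = 1, so
  g(x) = x^2 - 2*x/5 - 2.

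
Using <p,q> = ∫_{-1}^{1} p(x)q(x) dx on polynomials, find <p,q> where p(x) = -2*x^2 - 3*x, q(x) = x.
<p,q> = -2

Expand the product: p(x)·q(x) = -2*x^3 - 3*x^2.
∫_{-1}^{1} of each monomial x^k gives [2/(k+1) if k even, 0 if k odd]. Integrating term-by-term (or equivalently evaluating the antiderivative F(x) = -x^4/2 - x^3 at the endpoints):
  F(1) − F(−1) = -3/2 − (1/2) = -2.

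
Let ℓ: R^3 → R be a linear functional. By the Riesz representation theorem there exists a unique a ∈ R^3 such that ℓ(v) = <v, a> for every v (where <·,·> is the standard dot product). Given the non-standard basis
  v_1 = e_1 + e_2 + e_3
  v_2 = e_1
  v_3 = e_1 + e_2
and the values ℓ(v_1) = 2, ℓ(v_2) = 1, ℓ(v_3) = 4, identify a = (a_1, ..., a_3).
a = (1, 3, -2)

Write a = (a_1, ..., a_3) in the standard basis. For each basis vector v_i, ℓ(v_i) = <v_i, a> is a linear equation in the a_j's. Collect the n equations into a matrix system V a = ℓ, where row i of V is v_i (expressed in the standard basis). Since V is invertible (lower-triangular with 1s on the diagonal, up to permutation), solve by back-substitution:
  V =
[[1, 1, 1],
 [1, 0, 0],
 [1, 1, 0]]
  V a = (2, 1, 4)
Solving gives a = (1, 3, -2).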